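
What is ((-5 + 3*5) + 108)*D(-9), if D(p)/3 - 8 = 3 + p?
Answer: 708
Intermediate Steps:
D(p) = 33 + 3*p (D(p) = 24 + 3*(3 + p) = 24 + (9 + 3*p) = 33 + 3*p)
((-5 + 3*5) + 108)*D(-9) = ((-5 + 3*5) + 108)*(33 + 3*(-9)) = ((-5 + 15) + 108)*(33 - 27) = (10 + 108)*6 = 118*6 = 708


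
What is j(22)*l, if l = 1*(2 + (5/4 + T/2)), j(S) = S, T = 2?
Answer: 187/2 ≈ 93.500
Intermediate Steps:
l = 17/4 (l = 1*(2 + (5/4 + 2/2)) = 1*(2 + (5*(1/4) + 2*(1/2))) = 1*(2 + (5/4 + 1)) = 1*(2 + 9/4) = 1*(17/4) = 17/4 ≈ 4.2500)
j(22)*l = 22*(17/4) = 187/2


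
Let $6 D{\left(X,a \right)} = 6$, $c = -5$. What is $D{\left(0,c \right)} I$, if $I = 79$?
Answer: $79$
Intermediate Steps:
$D{\left(X,a \right)} = 1$ ($D{\left(X,a \right)} = \frac{1}{6} \cdot 6 = 1$)
$D{\left(0,c \right)} I = 1 \cdot 79 = 79$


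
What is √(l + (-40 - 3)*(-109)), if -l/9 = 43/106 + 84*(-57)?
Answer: √536803822/106 ≈ 218.58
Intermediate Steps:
l = 4567365/106 (l = -9*(43/106 + 84*(-57)) = -9*(43*(1/106) - 4788) = -9*(43/106 - 4788) = -9*(-507485/106) = 4567365/106 ≈ 43088.)
√(l + (-40 - 3)*(-109)) = √(4567365/106 + (-40 - 3)*(-109)) = √(4567365/106 - 43*(-109)) = √(4567365/106 + 4687) = √(5064187/106) = √536803822/106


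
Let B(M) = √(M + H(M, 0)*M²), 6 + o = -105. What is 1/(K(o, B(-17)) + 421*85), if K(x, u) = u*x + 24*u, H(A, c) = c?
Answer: 2105/75334994 + 87*I*√17/1280694898 ≈ 2.7942e-5 + 2.8009e-7*I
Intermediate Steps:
o = -111 (o = -6 - 105 = -111)
B(M) = √M (B(M) = √(M + 0*M²) = √(M + 0) = √M)
K(x, u) = 24*u + u*x
1/(K(o, B(-17)) + 421*85) = 1/(√(-17)*(24 - 111) + 421*85) = 1/((I*√17)*(-87) + 35785) = 1/(-87*I*√17 + 35785) = 1/(35785 - 87*I*√17)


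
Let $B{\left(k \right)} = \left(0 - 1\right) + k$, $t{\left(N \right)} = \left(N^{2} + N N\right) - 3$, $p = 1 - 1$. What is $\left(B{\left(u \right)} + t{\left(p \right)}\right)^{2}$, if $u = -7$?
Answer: $121$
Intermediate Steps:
$p = 0$
$t{\left(N \right)} = -3 + 2 N^{2}$ ($t{\left(N \right)} = \left(N^{2} + N^{2}\right) - 3 = 2 N^{2} - 3 = -3 + 2 N^{2}$)
$B{\left(k \right)} = -1 + k$
$\left(B{\left(u \right)} + t{\left(p \right)}\right)^{2} = \left(\left(-1 - 7\right) - \left(3 - 2 \cdot 0^{2}\right)\right)^{2} = \left(-8 + \left(-3 + 2 \cdot 0\right)\right)^{2} = \left(-8 + \left(-3 + 0\right)\right)^{2} = \left(-8 - 3\right)^{2} = \left(-11\right)^{2} = 121$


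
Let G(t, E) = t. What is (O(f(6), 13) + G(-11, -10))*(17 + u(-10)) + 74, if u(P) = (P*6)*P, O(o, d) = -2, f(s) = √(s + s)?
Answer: -7947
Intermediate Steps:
f(s) = √2*√s (f(s) = √(2*s) = √2*√s)
u(P) = 6*P² (u(P) = (6*P)*P = 6*P²)
(O(f(6), 13) + G(-11, -10))*(17 + u(-10)) + 74 = (-2 - 11)*(17 + 6*(-10)²) + 74 = -13*(17 + 6*100) + 74 = -13*(17 + 600) + 74 = -13*617 + 74 = -8021 + 74 = -7947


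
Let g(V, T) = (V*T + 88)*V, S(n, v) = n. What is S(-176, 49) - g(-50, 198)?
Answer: -490776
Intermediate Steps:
g(V, T) = V*(88 + T*V) (g(V, T) = (T*V + 88)*V = (88 + T*V)*V = V*(88 + T*V))
S(-176, 49) - g(-50, 198) = -176 - (-50)*(88 + 198*(-50)) = -176 - (-50)*(88 - 9900) = -176 - (-50)*(-9812) = -176 - 1*490600 = -176 - 490600 = -490776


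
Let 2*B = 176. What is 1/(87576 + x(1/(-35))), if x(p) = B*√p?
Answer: 383145/33554307488 - 11*I*√35/33554307488 ≈ 1.1419e-5 - 1.9394e-9*I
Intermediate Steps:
B = 88 (B = (½)*176 = 88)
x(p) = 88*√p
1/(87576 + x(1/(-35))) = 1/(87576 + 88*√(1/(-35))) = 1/(87576 + 88*√(-1/35)) = 1/(87576 + 88*(I*√35/35)) = 1/(87576 + 88*I*√35/35)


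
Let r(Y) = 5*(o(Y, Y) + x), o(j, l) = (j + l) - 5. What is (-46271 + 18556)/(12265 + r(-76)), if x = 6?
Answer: -5543/2302 ≈ -2.4079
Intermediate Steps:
o(j, l) = -5 + j + l
r(Y) = 5 + 10*Y (r(Y) = 5*((-5 + Y + Y) + 6) = 5*((-5 + 2*Y) + 6) = 5*(1 + 2*Y) = 5 + 10*Y)
(-46271 + 18556)/(12265 + r(-76)) = (-46271 + 18556)/(12265 + (5 + 10*(-76))) = -27715/(12265 + (5 - 760)) = -27715/(12265 - 755) = -27715/11510 = -27715*1/11510 = -5543/2302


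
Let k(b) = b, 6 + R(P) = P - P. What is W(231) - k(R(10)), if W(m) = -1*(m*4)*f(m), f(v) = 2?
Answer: -1842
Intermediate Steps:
R(P) = -6 (R(P) = -6 + (P - P) = -6 + 0 = -6)
W(m) = -8*m (W(m) = -1*(m*4)*2 = -1*(4*m)*2 = -4*m*2 = -8*m)
W(231) - k(R(10)) = -8*231 - 1*(-6) = -1848 + 6 = -1842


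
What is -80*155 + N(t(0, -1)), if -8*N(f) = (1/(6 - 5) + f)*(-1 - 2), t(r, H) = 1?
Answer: -49597/4 ≈ -12399.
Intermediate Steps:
N(f) = 3/8 + 3*f/8 (N(f) = -(1/(6 - 5) + f)*(-1 - 2)/8 = -(1/1 + f)*(-3)/8 = -(1 + f)*(-3)/8 = -(-3 - 3*f)/8 = 3/8 + 3*f/8)
-80*155 + N(t(0, -1)) = -80*155 + (3/8 + (3/8)*1) = -12400 + (3/8 + 3/8) = -12400 + 3/4 = -49597/4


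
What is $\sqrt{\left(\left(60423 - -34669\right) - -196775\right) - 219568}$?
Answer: $\sqrt{72299} \approx 268.88$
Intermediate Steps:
$\sqrt{\left(\left(60423 - -34669\right) - -196775\right) - 219568} = \sqrt{\left(\left(60423 + 34669\right) + 196775\right) - 219568} = \sqrt{\left(95092 + 196775\right) - 219568} = \sqrt{291867 - 219568} = \sqrt{72299}$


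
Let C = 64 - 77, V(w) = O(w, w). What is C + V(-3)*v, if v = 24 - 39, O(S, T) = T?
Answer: 32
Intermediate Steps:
V(w) = w
C = -13
v = -15
C + V(-3)*v = -13 - 3*(-15) = -13 + 45 = 32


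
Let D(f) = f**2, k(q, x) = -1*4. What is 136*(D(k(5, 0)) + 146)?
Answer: 22032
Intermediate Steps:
k(q, x) = -4
136*(D(k(5, 0)) + 146) = 136*((-4)**2 + 146) = 136*(16 + 146) = 136*162 = 22032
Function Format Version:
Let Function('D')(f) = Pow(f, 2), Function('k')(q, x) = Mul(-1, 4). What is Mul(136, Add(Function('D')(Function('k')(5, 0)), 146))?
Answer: 22032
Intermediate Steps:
Function('k')(q, x) = -4
Mul(136, Add(Function('D')(Function('k')(5, 0)), 146)) = Mul(136, Add(Pow(-4, 2), 146)) = Mul(136, Add(16, 146)) = Mul(136, 162) = 22032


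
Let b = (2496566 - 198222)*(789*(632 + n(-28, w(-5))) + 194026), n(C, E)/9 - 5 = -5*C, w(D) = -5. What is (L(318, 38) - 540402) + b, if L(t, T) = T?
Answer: 3958480999372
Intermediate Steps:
n(C, E) = 45 - 45*C (n(C, E) = 45 + 9*(-5*C) = 45 - 45*C)
b = 3958481539736 (b = (2496566 - 198222)*(789*(632 + (45 - 45*(-28))) + 194026) = 2298344*(789*(632 + (45 + 1260)) + 194026) = 2298344*(789*(632 + 1305) + 194026) = 2298344*(789*1937 + 194026) = 2298344*(1528293 + 194026) = 2298344*1722319 = 3958481539736)
(L(318, 38) - 540402) + b = (38 - 540402) + 3958481539736 = -540364 + 3958481539736 = 3958480999372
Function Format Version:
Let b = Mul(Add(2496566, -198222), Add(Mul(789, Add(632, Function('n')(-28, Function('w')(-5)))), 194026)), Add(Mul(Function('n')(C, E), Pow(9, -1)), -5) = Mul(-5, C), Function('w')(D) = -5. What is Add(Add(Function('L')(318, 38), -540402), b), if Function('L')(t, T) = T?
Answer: 3958480999372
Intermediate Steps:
Function('n')(C, E) = Add(45, Mul(-45, C)) (Function('n')(C, E) = Add(45, Mul(9, Mul(-5, C))) = Add(45, Mul(-45, C)))
b = 3958481539736 (b = Mul(Add(2496566, -198222), Add(Mul(789, Add(632, Add(45, Mul(-45, -28)))), 194026)) = Mul(2298344, Add(Mul(789, Add(632, Add(45, 1260))), 194026)) = Mul(2298344, Add(Mul(789, Add(632, 1305)), 194026)) = Mul(2298344, Add(Mul(789, 1937), 194026)) = Mul(2298344, Add(1528293, 194026)) = Mul(2298344, 1722319) = 3958481539736)
Add(Add(Function('L')(318, 38), -540402), b) = Add(Add(38, -540402), 3958481539736) = Add(-540364, 3958481539736) = 3958480999372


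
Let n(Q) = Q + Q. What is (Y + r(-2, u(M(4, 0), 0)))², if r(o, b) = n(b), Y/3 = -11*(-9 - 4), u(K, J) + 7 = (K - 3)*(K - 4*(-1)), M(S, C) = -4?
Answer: 172225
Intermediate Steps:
n(Q) = 2*Q
u(K, J) = -7 + (-3 + K)*(4 + K) (u(K, J) = -7 + (K - 3)*(K - 4*(-1)) = -7 + (-3 + K)*(K + 4) = -7 + (-3 + K)*(4 + K))
Y = 429 (Y = 3*(-11*(-9 - 4)) = 3*(-11*(-13)) = 3*143 = 429)
r(o, b) = 2*b
(Y + r(-2, u(M(4, 0), 0)))² = (429 + 2*(-19 - 4 + (-4)²))² = (429 + 2*(-19 - 4 + 16))² = (429 + 2*(-7))² = (429 - 14)² = 415² = 172225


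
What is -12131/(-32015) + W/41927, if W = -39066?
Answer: -742081553/1342292905 ≈ -0.55285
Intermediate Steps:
-12131/(-32015) + W/41927 = -12131/(-32015) - 39066/41927 = -12131*(-1/32015) - 39066*1/41927 = 12131/32015 - 39066/41927 = -742081553/1342292905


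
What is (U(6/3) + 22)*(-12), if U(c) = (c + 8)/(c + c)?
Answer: -294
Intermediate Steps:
U(c) = (8 + c)/(2*c) (U(c) = (8 + c)/((2*c)) = (8 + c)*(1/(2*c)) = (8 + c)/(2*c))
(U(6/3) + 22)*(-12) = ((8 + 6/3)/(2*((6/3))) + 22)*(-12) = ((8 + 6*(⅓))/(2*((6*(⅓)))) + 22)*(-12) = ((½)*(8 + 2)/2 + 22)*(-12) = ((½)*(½)*10 + 22)*(-12) = (5/2 + 22)*(-12) = (49/2)*(-12) = -294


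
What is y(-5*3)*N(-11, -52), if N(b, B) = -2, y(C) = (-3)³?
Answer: 54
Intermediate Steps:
y(C) = -27
y(-5*3)*N(-11, -52) = -27*(-2) = 54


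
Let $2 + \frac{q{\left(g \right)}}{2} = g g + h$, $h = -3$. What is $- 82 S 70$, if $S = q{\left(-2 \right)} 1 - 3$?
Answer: $28700$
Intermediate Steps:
$q{\left(g \right)} = -10 + 2 g^{2}$ ($q{\left(g \right)} = -4 + 2 \left(g g - 3\right) = -4 + 2 \left(g^{2} - 3\right) = -4 + 2 \left(-3 + g^{2}\right) = -4 + \left(-6 + 2 g^{2}\right) = -10 + 2 g^{2}$)
$S = -5$ ($S = \left(-10 + 2 \left(-2\right)^{2}\right) 1 - 3 = \left(-10 + 2 \cdot 4\right) 1 - 3 = \left(-10 + 8\right) 1 - 3 = \left(-2\right) 1 - 3 = -2 - 3 = -5$)
$- 82 S 70 = \left(-82\right) \left(-5\right) 70 = 410 \cdot 70 = 28700$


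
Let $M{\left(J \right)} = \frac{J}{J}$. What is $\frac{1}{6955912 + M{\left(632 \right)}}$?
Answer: $\frac{1}{6955913} \approx 1.4376 \cdot 10^{-7}$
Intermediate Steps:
$M{\left(J \right)} = 1$
$\frac{1}{6955912 + M{\left(632 \right)}} = \frac{1}{6955912 + 1} = \frac{1}{6955913}$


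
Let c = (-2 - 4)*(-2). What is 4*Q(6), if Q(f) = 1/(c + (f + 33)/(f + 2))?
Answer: 32/135 ≈ 0.23704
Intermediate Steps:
c = 12 (c = -6*(-2) = 12)
Q(f) = 1/(12 + (33 + f)/(2 + f)) (Q(f) = 1/(12 + (f + 33)/(f + 2)) = 1/(12 + (33 + f)/(2 + f)))
4*Q(6) = 4*((2 + 6)/(57 + 13*6)) = 4*(8/(57 + 78)) = 4*(8/135) = 32/135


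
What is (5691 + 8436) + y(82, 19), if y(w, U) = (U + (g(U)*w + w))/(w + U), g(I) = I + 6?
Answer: 1428978/101 ≈ 14148.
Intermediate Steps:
g(I) = 6 + I
y(w, U) = (U + w + w*(6 + U))/(U + w) (y(w, U) = (U + ((6 + U)*w + w))/(w + U) = (U + (w*(6 + U) + w))/(U + w) = (U + (w + w*(6 + U)))/(U + w) = (U + w + w*(6 + U))/(U + w))
(5691 + 8436) + y(82, 19) = (5691 + 8436) + (19 + 82 + 82*(6 + 19))/(19 + 82) = 14127 + (19 + 82 + 82*25)/101 = 14127 + (19 + 82 + 2050)/101 = 14127 + (1/101)*2151 = 14127 + 2151/101 = 1428978/101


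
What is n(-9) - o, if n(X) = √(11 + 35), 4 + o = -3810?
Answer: 3814 + √46 ≈ 3820.8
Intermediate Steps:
o = -3814 (o = -4 - 3810 = -3814)
n(X) = √46
n(-9) - o = √46 - 1*(-3814) = √46 + 3814 = 3814 + √46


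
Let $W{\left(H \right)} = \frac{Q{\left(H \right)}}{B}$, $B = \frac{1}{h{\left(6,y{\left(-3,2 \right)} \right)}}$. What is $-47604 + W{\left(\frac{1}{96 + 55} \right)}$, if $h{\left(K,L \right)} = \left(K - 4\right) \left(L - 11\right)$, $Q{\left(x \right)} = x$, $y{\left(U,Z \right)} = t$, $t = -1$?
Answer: $- \frac{7188228}{151} \approx -47604.0$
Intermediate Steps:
$y{\left(U,Z \right)} = -1$
$h{\left(K,L \right)} = \left(-11 + L\right) \left(-4 + K\right)$ ($h{\left(K,L \right)} = \left(-4 + K\right) \left(-11 + L\right) = \left(-11 + L\right) \left(-4 + K\right)$)
$B = - \frac{1}{24}$ ($B = \frac{1}{44 - 66 - -4 + 6 \left(-1\right)} = \frac{1}{44 - 66 + 4 - 6} = \frac{1}{-24} = - \frac{1}{24} \approx -0.041667$)
$W{\left(H \right)} = - 24 H$ ($W{\left(H \right)} = \frac{H}{- \frac{1}{24}} = H \left(-24\right) = - 24 H$)
$-47604 + W{\left(\frac{1}{96 + 55} \right)} = -47604 - \frac{24}{96 + 55} = -47604 - \frac{24}{151} = - \frac{7188228}{151}$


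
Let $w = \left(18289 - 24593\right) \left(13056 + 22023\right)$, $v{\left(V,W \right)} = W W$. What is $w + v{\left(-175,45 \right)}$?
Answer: $-221135991$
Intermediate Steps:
$v{\left(V,W \right)} = W^{2}$
$w = -221138016$ ($w = \left(-6304\right) 35079 = -221138016$)
$w + v{\left(-175,45 \right)} = -221138016 + 45^{2} = -221138016 + 2025 = -221135991$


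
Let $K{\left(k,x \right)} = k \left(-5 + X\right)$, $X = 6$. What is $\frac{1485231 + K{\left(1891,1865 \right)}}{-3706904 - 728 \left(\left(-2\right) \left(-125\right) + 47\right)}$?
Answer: $- \frac{743561}{1961560} \approx -0.37907$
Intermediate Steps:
$K{\left(k,x \right)} = k$ ($K{\left(k,x \right)} = k \left(-5 + 6\right) = k 1 = k$)
$\frac{1485231 + K{\left(1891,1865 \right)}}{-3706904 - 728 \left(\left(-2\right) \left(-125\right) + 47\right)} = \frac{1485231 + 1891}{-3706904 - 728 \left(\left(-2\right) \left(-125\right) + 47\right)} = \frac{1487122}{-3706904 - 728 \left(250 + 47\right)} = \frac{1487122}{-3706904 - 216216} = \frac{1487122}{-3923120} = 1487122 \left(- \frac{1}{3923120}\right) = - \frac{743561}{1961560}$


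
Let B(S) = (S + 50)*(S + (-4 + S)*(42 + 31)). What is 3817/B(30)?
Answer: 3817/154240 ≈ 0.024747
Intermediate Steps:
B(S) = (-292 + 74*S)*(50 + S) (B(S) = (50 + S)*(S + (-4 + S)*73) = (50 + S)*(S + (-292 + 73*S)) = (50 + S)*(-292 + 74*S) = (-292 + 74*S)*(50 + S))
3817/B(30) = 3817/(-14600 + 74*30² + 3408*30) = 3817/(-14600 + 74*900 + 102240) = 3817/(-14600 + 66600 + 102240) = 3817/154240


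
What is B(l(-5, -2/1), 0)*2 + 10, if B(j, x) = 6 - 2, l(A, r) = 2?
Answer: 18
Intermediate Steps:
B(j, x) = 4
B(l(-5, -2/1), 0)*2 + 10 = 4*2 + 10 = 8 + 10 = 18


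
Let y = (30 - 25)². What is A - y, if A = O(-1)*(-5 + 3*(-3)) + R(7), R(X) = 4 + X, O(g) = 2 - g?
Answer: -56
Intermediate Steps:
A = -31 (A = (2 - 1*(-1))*(-5 + 3*(-3)) + (4 + 7) = (2 + 1)*(-5 - 9) + 11 = 3*(-14) + 11 = -42 + 11 = -31)
y = 25 (y = 5² = 25)
A - y = -31 - 1*25 = -31 - 25 = -56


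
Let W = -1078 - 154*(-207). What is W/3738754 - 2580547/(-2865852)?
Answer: 4868149330019/5357357814204 ≈ 0.90868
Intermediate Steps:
W = 30800 (W = -1078 + 31878 = 30800)
W/3738754 - 2580547/(-2865852) = 30800/3738754 - 2580547/(-2865852) = 30800*(1/3738754) - 2580547*(-1/2865852) = 15400/1869377 + 2580547/2865852 = 4868149330019/5357357814204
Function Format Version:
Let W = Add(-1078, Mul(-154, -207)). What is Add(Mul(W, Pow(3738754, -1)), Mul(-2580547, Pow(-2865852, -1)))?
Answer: Rational(4868149330019, 5357357814204) ≈ 0.90868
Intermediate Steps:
W = 30800 (W = Add(-1078, 31878) = 30800)
Add(Mul(W, Pow(3738754, -1)), Mul(-2580547, Pow(-2865852, -1))) = Add(Mul(30800, Pow(3738754, -1)), Mul(-2580547, Pow(-2865852, -1))) = Add(Mul(30800, Rational(1, 3738754)), Mul(-2580547, Rational(-1, 2865852))) = Add(Rational(15400, 1869377), Rational(2580547, 2865852)) = Rational(4868149330019, 5357357814204)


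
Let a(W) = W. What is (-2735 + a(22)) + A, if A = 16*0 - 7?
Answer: -2720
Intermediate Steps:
A = -7 (A = 0 - 7 = -7)
(-2735 + a(22)) + A = (-2735 + 22) - 7 = -2713 - 7 = -2720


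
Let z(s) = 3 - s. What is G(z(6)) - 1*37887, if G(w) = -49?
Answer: -37936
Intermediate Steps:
G(z(6)) - 1*37887 = -49 - 1*37887 = -49 - 37887 = -37936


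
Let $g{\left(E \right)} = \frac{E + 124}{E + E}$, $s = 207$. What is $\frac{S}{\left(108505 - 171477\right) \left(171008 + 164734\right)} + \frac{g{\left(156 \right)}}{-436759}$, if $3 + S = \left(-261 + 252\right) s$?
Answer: $- \frac{9079453633}{4617054778844508} \approx -1.9665 \cdot 10^{-6}$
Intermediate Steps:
$S = -1866$ ($S = -3 + \left(-261 + 252\right) 207 = -3 - 1863 = -1866$)
$g{\left(E \right)} = \frac{124 + E}{2 E}$
$\frac{S}{\left(108505 - 171477\right) \left(171008 + 164734\right)} + \frac{g{\left(156 \right)}}{-436759} = - \frac{1866}{\left(108505 - 171477\right) \left(171008 + 164734\right)} + \frac{\frac{1}{2} \cdot \frac{1}{156} \left(124 + 156\right)}{-436759} = - \frac{1866}{\left(-62972\right) 335742} + \frac{1}{2} \cdot \frac{1}{156} \cdot 280 \left(- \frac{1}{436759}\right) = - \frac{1866}{-21142345224} + \frac{35}{39} \left(- \frac{1}{436759}\right) = \left(-1866\right) \left(- \frac{1}{21142345224}\right) - \frac{35}{17033601} = \frac{311}{3523724204} - \frac{35}{17033601} = - \frac{9079453633}{4617054778844508}$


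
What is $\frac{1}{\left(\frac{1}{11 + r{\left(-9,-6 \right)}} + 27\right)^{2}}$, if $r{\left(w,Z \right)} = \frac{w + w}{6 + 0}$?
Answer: $\frac{64}{47089} \approx 0.0013591$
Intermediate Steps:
$r{\left(w,Z \right)} = \frac{w}{3}$ ($r{\left(w,Z \right)} = \frac{2 w}{6} = 2 w \frac{1}{6} = \frac{w}{3}$)
$\frac{1}{\left(\frac{1}{11 + r{\left(-9,-6 \right)}} + 27\right)^{2}} = \frac{1}{\left(\frac{1}{11 + \frac{1}{3} \left(-9\right)} + 27\right)^{2}} = \frac{1}{\left(\frac{1}{11 - 3} + 27\right)^{2}} = \frac{1}{\left(\frac{1}{8} + 27\right)^{2}} = \frac{1}{\left(\frac{217}{8}\right)^{2}} = \frac{1}{\frac{47089}{64}} = \frac{64}{47089}$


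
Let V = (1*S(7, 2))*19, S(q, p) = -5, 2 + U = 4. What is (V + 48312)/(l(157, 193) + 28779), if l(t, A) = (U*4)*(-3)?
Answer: 48217/28755 ≈ 1.6768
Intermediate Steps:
U = 2 (U = -2 + 4 = 2)
l(t, A) = -24 (l(t, A) = (2*4)*(-3) = 8*(-3) = -24)
V = -95 (V = (1*(-5))*19 = -5*19 = -95)
(V + 48312)/(l(157, 193) + 28779) = (-95 + 48312)/(-24 + 28779) = 48217/28755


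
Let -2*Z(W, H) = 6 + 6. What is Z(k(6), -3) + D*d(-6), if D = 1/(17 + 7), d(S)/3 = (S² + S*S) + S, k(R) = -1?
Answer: 9/4 ≈ 2.2500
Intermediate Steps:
d(S) = 3*S + 6*S² (d(S) = 3*((S² + S*S) + S) = 3*((S² + S²) + S) = 3*(2*S² + S) = 3*(S + 2*S²) = 3*S + 6*S²)
D = 1/24 ≈ 0.041667
Z(W, H) = -6 (Z(W, H) = -(6 + 6)/2 = -½*12 = -6)
Z(k(6), -3) + D*d(-6) = -6 + (3*(-6)*(1 + 2*(-6)))/24 = -6 + (3*(-6)*(1 - 12))/24 = -6 + (3*(-6)*(-11))/24 = -6 + (1/24)*198 = -6 + 33/4 = 9/4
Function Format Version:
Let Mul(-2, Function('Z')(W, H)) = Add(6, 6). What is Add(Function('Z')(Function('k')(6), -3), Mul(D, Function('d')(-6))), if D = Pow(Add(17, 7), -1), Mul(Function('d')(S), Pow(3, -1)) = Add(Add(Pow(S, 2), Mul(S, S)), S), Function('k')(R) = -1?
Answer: Rational(9, 4) ≈ 2.2500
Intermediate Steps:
Function('d')(S) = Add(Mul(3, S), Mul(6, Pow(S, 2))) (Function('d')(S) = Mul(3, Add(Add(Pow(S, 2), Mul(S, S)), S)) = Mul(3, Add(Add(Pow(S, 2), Pow(S, 2)), S)) = Mul(3, Add(Mul(2, Pow(S, 2)), S)) = Mul(3, Add(S, Mul(2, Pow(S, 2)))) = Add(Mul(3, S), Mul(6, Pow(S, 2))))
D = Rational(1, 24) (D = Pow(24, -1) = Rational(1, 24) ≈ 0.041667)
Function('Z')(W, H) = -6 (Function('Z')(W, H) = Mul(Rational(-1, 2), Add(6, 6)) = Mul(Rational(-1, 2), 12) = -6)
Add(Function('Z')(Function('k')(6), -3), Mul(D, Function('d')(-6))) = Add(-6, Mul(Rational(1, 24), Mul(3, -6, Add(1, Mul(2, -6))))) = Add(-6, Mul(Rational(1, 24), Mul(3, -6, Add(1, -12)))) = Add(-6, Mul(Rational(1, 24), Mul(3, -6, -11))) = Add(-6, Mul(Rational(1, 24), 198)) = Add(-6, Rational(33, 4)) = Rational(9, 4)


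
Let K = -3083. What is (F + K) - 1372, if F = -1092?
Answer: -5547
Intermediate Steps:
(F + K) - 1372 = (-1092 - 3083) - 1372 = -4175 - 1372 = -5547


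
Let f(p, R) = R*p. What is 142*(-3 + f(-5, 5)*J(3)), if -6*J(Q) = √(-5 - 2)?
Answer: -426 + 1775*I*√7/3 ≈ -426.0 + 1565.4*I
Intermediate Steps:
J(Q) = -I*√7/6 (J(Q) = -√(-5 - 2)/6 = -I*√7/6)
142*(-3 + f(-5, 5)*J(3)) = 142*(-3 + (5*(-5))*(-I*√7/6)) = 142*(-3 - (-25)*I*√7/6) = 142*(-3 + 25*I*√7/6) = -426 + 1775*I*√7/3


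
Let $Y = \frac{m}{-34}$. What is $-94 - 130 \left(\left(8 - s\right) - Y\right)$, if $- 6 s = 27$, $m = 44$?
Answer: $- \frac{32083}{17} \approx -1887.2$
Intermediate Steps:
$s = - \frac{9}{2}$ ($s = \left(- \frac{1}{6}\right) 27 = - \frac{9}{2} \approx -4.5$)
$Y = - \frac{22}{17}$ ($Y = \frac{44}{-34} = 44 \left(- \frac{1}{34}\right) = - \frac{22}{17} \approx -1.2941$)
$-94 - 130 \left(\left(8 - s\right) - Y\right) = -94 - 130 \left(\left(8 - - \frac{9}{2}\right) - - \frac{22}{17}\right) = -94 - 130 \left(\left(8 + \frac{9}{2}\right) + \frac{22}{17}\right) = -94 - 130 \left(\frac{25}{2} + \frac{22}{17}\right) = -94 - \frac{30485}{17} = - \frac{32083}{17}$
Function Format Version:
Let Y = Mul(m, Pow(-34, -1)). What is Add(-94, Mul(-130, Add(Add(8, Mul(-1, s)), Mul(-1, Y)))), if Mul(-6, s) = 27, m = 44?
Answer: Rational(-32083, 17) ≈ -1887.2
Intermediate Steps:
s = Rational(-9, 2) (s = Mul(Rational(-1, 6), 27) = Rational(-9, 2) ≈ -4.5000)
Y = Rational(-22, 17) (Y = Mul(44, Pow(-34, -1)) = Mul(44, Rational(-1, 34)) = Rational(-22, 17) ≈ -1.2941)
Add(-94, Mul(-130, Add(Add(8, Mul(-1, s)), Mul(-1, Y)))) = Add(-94, Mul(-130, Add(Add(8, Mul(-1, Rational(-9, 2))), Mul(-1, Rational(-22, 17))))) = Add(-94, Mul(-130, Add(Add(8, Rational(9, 2)), Rational(22, 17)))) = Add(-94, Mul(-130, Add(Rational(25, 2), Rational(22, 17)))) = Add(-94, Mul(-130, Rational(469, 34))) = Add(-94, Rational(-30485, 17)) = Rational(-32083, 17)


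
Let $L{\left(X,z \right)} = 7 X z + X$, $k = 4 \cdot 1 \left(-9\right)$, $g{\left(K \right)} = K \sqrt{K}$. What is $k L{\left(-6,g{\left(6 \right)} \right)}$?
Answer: $216 + 9072 \sqrt{6} \approx 22438.0$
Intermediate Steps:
$g{\left(K \right)} = K^{\frac{3}{2}}$
$k = -36$ ($k = 4 \left(-9\right) = -36$)
$L{\left(X,z \right)} = X + 7 X z$ ($L{\left(X,z \right)} = 7 X z + X = X + 7 X z$)
$k L{\left(-6,g{\left(6 \right)} \right)} = - 36 \left(- 6 \left(1 + 7 \cdot 6^{\frac{3}{2}}\right)\right) = - 36 \left(- 6 \left(1 + 7 \cdot 6 \sqrt{6}\right)\right) = - 36 \left(- 6 \left(1 + 42 \sqrt{6}\right)\right) = - 36 \left(-6 - 252 \sqrt{6}\right) = 216 + 9072 \sqrt{6}$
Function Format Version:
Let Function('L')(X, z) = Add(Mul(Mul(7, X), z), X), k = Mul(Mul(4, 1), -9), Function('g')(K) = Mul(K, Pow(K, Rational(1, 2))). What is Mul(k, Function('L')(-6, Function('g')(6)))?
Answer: Add(216, Mul(9072, Pow(6, Rational(1, 2)))) ≈ 22438.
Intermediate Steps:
Function('g')(K) = Pow(K, Rational(3, 2))
k = -36 (k = Mul(4, -9) = -36)
Function('L')(X, z) = Add(X, Mul(7, X, z)) (Function('L')(X, z) = Add(Mul(7, X, z), X) = Add(X, Mul(7, X, z)))
Mul(k, Function('L')(-6, Function('g')(6))) = Mul(-36, Mul(-6, Add(1, Mul(7, Pow(6, Rational(3, 2)))))) = Mul(-36, Mul(-6, Add(1, Mul(7, Mul(6, Pow(6, Rational(1, 2))))))) = Mul(-36, Mul(-6, Add(1, Mul(42, Pow(6, Rational(1, 2)))))) = Mul(-36, Add(-6, Mul(-252, Pow(6, Rational(1, 2))))) = Add(216, Mul(9072, Pow(6, Rational(1, 2))))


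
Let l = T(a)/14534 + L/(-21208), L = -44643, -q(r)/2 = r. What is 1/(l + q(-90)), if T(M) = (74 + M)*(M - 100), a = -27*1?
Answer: 154118536/28002461885 ≈ 0.0055038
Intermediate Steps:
q(r) = -2*r
a = -27
T(M) = (-100 + M)*(74 + M) (T(M) = (74 + M)*(-100 + M) = (-100 + M)*(74 + M))
l = 261125405/154118536 (l = (-7400 + (-27)² - 26*(-27))/14534 - 44643/(-21208) = (-7400 + 729 + 702)*(1/14534) - 44643*(-1/21208) = -5969*1/14534 + 44643/21208 = -5969/14534 + 44643/21208 = 261125405/154118536 ≈ 1.6943)
1/(l + q(-90)) = 1/(261125405/154118536 - 2*(-90)) = 1/(261125405/154118536 + 180) = 1/(28002461885/154118536) = 154118536/28002461885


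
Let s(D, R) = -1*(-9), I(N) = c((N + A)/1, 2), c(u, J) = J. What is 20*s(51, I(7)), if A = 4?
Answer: 180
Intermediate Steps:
I(N) = 2
s(D, R) = 9
20*s(51, I(7)) = 20*9 = 180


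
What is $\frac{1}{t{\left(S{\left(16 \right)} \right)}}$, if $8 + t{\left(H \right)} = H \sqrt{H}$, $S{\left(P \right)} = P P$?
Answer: $\frac{1}{4088} \approx 0.00024462$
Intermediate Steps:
$S{\left(P \right)} = P^{2}$
$t{\left(H \right)} = -8 + H^{\frac{3}{2}}$ ($t{\left(H \right)} = -8 + H \sqrt{H} = -8 + H^{\frac{3}{2}}$)
$\frac{1}{t{\left(S{\left(16 \right)} \right)}} = \frac{1}{-8 + \left(16^{2}\right)^{\frac{3}{2}}} = \frac{1}{-8 + 256^{\frac{3}{2}}} = \frac{1}{-8 + 4096} = \frac{1}{4088}$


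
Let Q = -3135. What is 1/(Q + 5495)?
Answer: 1/2360 ≈ 0.00042373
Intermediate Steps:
1/(Q + 5495) = 1/(-3135 + 5495) = 1/2360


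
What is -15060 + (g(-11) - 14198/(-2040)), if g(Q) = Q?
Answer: -15365321/1020 ≈ -15064.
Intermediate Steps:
-15060 + (g(-11) - 14198/(-2040)) = -15060 + (-11 - 14198/(-2040)) = -15060 + (-11 - 14198*(-1)/2040) = -15060 + (-11 - 1*(-7099/1020)) = -15060 + (-11 + 7099/1020) = -15060 - 4121/1020 = -15365321/1020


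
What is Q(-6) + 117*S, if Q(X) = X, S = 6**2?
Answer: 4206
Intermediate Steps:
S = 36
Q(-6) + 117*S = -6 + 117*36 = -6 + 4212 = 4206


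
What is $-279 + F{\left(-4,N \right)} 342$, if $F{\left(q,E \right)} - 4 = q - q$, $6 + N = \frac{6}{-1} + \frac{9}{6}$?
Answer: $1089$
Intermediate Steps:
$N = - \frac{21}{2}$ ($N = -6 + \left(\frac{6}{-1} + \frac{9}{6}\right) = -6 + \left(6 \left(-1\right) + 9 \cdot \frac{1}{6}\right) = -6 + \left(-6 + \frac{3}{2}\right) = -6 - \frac{9}{2} = - \frac{21}{2} \approx -10.5$)
$F{\left(q,E \right)} = 4$ ($F{\left(q,E \right)} = 4 + \left(q - q\right) = 4 + 0 = 4$)
$-279 + F{\left(-4,N \right)} 342 = -279 + 4 \cdot 342 = -279 + 1368 = 1089$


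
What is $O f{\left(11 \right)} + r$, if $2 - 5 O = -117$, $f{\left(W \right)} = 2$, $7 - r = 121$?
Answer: $- \frac{332}{5} \approx -66.4$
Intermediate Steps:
$r = -114$ ($r = 7 - 121 = -114$)
$O = \frac{119}{5}$ ($O = \frac{2}{5} - - \frac{117}{5} = \frac{2}{5} + \frac{117}{5} = \frac{119}{5} \approx 23.8$)
$O f{\left(11 \right)} + r = \frac{119}{5} \cdot 2 - 114 = \frac{238}{5} - 114 = - \frac{332}{5}$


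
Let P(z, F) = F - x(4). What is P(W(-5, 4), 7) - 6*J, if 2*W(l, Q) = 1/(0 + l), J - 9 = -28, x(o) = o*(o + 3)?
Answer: 93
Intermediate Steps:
x(o) = o*(3 + o)
J = -19 (J = 9 - 28 = -19)
W(l, Q) = 1/(2*l) (W(l, Q) = 1/(2*(0 + l)) = 1/(2*l))
P(z, F) = -28 + F (P(z, F) = F - 4*(3 + 4) = F - 4*7 = F - 1*28 = F - 28 = -28 + F)
P(W(-5, 4), 7) - 6*J = (-28 + 7) - 6*(-19) = -21 + 114 = 93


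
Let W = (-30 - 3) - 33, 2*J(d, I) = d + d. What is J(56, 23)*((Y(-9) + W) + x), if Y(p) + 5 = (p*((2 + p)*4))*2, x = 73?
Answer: 28336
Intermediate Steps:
J(d, I) = d (J(d, I) = (d + d)/2 = (2*d)/2 = d)
Y(p) = -5 + 2*p*(8 + 4*p) (Y(p) = -5 + (p*((2 + p)*4))*2 = -5 + (p*(8 + 4*p))*2 = -5 + 2*p*(8 + 4*p))
W = -66 (W = -33 - 33 = -66)
J(56, 23)*((Y(-9) + W) + x) = 56*(((-5 + 8*(-9)² + 16*(-9)) - 66) + 73) = 56*(((-5 + 8*81 - 144) - 66) + 73) = 56*(((-5 + 648 - 144) - 66) + 73) = 56*((499 - 66) + 73) = 56*(433 + 73) = 56*506 = 28336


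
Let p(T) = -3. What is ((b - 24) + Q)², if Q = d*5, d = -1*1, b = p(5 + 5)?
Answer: 1024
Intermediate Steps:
b = -3
d = -1
Q = -5 (Q = -1*5 = -5)
((b - 24) + Q)² = ((-3 - 24) - 5)² = (-27 - 5)² = (-32)² = 1024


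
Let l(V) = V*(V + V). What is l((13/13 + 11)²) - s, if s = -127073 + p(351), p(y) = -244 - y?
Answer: 169140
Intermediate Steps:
l(V) = 2*V² (l(V) = V*(2*V) = 2*V²)
s = -127668 (s = -127073 + (-244 - 1*351) = -127073 + (-244 - 351) = -127073 - 595 = -127668)
l((13/13 + 11)²) - s = 2*((13/13 + 11)²)² - 1*(-127668) = 2*((13*(1/13) + 11)²)² + 127668 = 2*((1 + 11)²)² + 127668 = 2*(12²)² + 127668 = 2*144² + 127668 = 2*20736 + 127668 = 41472 + 127668 = 169140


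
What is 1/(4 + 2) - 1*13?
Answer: -77/6 ≈ -12.833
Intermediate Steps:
1/(4 + 2) - 1*13 = 1/6 - 13 = 1*(⅙) - 13 = ⅙ - 13 = -77/6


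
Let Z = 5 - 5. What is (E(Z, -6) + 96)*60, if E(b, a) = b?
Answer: 5760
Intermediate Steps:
Z = 0
(E(Z, -6) + 96)*60 = (0 + 96)*60 = 96*60 = 5760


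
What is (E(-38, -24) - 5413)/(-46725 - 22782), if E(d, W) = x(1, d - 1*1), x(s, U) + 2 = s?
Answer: 5414/69507 ≈ 0.077891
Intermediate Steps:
x(s, U) = -2 + s
E(d, W) = -1 (E(d, W) = -2 + 1 = -1)
(E(-38, -24) - 5413)/(-46725 - 22782) = (-1 - 5413)/(-46725 - 22782) = -5414/(-69507) = -5414*(-1/69507) = 5414/69507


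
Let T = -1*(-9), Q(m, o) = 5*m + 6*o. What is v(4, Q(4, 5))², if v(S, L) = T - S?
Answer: 25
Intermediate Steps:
T = 9
v(S, L) = 9 - S
v(4, Q(4, 5))² = (9 - 1*4)² = (9 - 4)² = 5² = 25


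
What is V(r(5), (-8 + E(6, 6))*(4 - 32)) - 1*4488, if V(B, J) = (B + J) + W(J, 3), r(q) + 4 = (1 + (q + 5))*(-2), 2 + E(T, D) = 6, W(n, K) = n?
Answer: -4290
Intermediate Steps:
E(T, D) = 4 (E(T, D) = -2 + 6 = 4)
r(q) = -16 - 2*q (r(q) = -4 + (1 + (q + 5))*(-2) = -4 + (1 + (5 + q))*(-2) = -4 + (6 + q)*(-2) = -4 + (-12 - 2*q) = -16 - 2*q)
V(B, J) = B + 2*J (V(B, J) = (B + J) + J = B + 2*J)
V(r(5), (-8 + E(6, 6))*(4 - 32)) - 1*4488 = ((-16 - 2*5) + 2*((-8 + 4)*(4 - 32))) - 1*4488 = ((-16 - 10) + 2*(-4*(-28))) - 4488 = (-26 + 2*112) - 4488 = (-26 + 224) - 4488 = 198 - 4488 = -4290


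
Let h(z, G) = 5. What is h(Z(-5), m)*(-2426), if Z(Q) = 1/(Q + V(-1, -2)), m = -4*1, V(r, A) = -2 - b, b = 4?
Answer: -12130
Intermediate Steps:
V(r, A) = -6 (V(r, A) = -2 - 1*4 = -2 - 4 = -6)
m = -4
Z(Q) = 1/(-6 + Q) (Z(Q) = 1/(Q - 6) = 1/(-6 + Q))
h(Z(-5), m)*(-2426) = 5*(-2426) = -12130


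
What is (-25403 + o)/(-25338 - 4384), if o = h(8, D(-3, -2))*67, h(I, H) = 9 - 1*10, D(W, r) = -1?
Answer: 12735/14861 ≈ 0.85694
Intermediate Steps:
h(I, H) = -1 (h(I, H) = 9 - 10 = -1)
o = -67 (o = -1*67 = -67)
(-25403 + o)/(-25338 - 4384) = (-25403 - 67)/(-25338 - 4384) = -25470/(-29722) = -25470*(-1/29722) = 12735/14861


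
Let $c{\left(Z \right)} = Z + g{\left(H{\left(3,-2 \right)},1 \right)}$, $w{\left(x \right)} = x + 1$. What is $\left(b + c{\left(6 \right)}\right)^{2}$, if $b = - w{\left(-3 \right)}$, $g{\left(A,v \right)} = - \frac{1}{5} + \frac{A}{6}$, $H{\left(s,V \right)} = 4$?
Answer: $\frac{16129}{225} \approx 71.684$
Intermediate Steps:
$w{\left(x \right)} = 1 + x$
$g{\left(A,v \right)} = - \frac{1}{5} + \frac{A}{6}$ ($g{\left(A,v \right)} = \left(-1\right) \frac{1}{5} + A \frac{1}{6} = - \frac{1}{5} + \frac{A}{6}$)
$b = 2$ ($b = - (1 - 3) = \left(-1\right) \left(-2\right) = 2$)
$c{\left(Z \right)} = \frac{7}{15} + Z$ ($c{\left(Z \right)} = Z + \left(- \frac{1}{5} + \frac{1}{6} \cdot 4\right) = Z + \left(- \frac{1}{5} + \frac{2}{3}\right) = Z + \frac{7}{15} = \frac{7}{15} + Z$)
$\left(b + c{\left(6 \right)}\right)^{2} = \left(2 + \left(\frac{7}{15} + 6\right)\right)^{2} = \left(2 + \frac{97}{15}\right)^{2} = \left(\frac{127}{15}\right)^{2} = \frac{16129}{225}$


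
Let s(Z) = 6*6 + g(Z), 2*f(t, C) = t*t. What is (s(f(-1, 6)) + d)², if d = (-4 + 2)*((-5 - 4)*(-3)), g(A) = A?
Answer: 1225/4 ≈ 306.25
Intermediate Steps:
f(t, C) = t²/2 (f(t, C) = (t*t)/2 = t²/2)
s(Z) = 36 + Z (s(Z) = 6*6 + Z = 36 + Z)
d = -54 (d = -(-18)*(-3) = -2*27 = -54)
(s(f(-1, 6)) + d)² = ((36 + (½)*(-1)²) - 54)² = ((36 + (½)*1) - 54)² = ((36 + ½) - 54)² = (73/2 - 54)² = (-35/2)² = 1225/4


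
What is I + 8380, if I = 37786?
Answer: 46166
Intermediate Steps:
I + 8380 = 37786 + 8380 = 46166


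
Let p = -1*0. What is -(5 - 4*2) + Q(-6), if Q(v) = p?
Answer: 3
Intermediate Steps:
p = 0
Q(v) = 0
-(5 - 4*2) + Q(-6) = -(5 - 4*2) + 0 = -(5 - 8) + 0 = -1*(-3) + 0 = 3 + 0 = 3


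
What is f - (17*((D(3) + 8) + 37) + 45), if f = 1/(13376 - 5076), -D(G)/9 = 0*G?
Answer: -6722999/8300 ≈ -810.00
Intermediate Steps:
D(G) = 0 (D(G) = -0*G = -9*0 = 0)
f = 1/8300 ≈ 0.00012048
f - (17*((D(3) + 8) + 37) + 45) = 1/8300 - (17*((0 + 8) + 37) + 45) = 1/8300 - (17*(8 + 37) + 45) = 1/8300 - (17*45 + 45) = 1/8300 - (765 + 45) = 1/8300 - 1*810 = 1/8300 - 810 = -6722999/8300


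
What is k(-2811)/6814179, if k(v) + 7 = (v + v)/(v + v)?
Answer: -2/2271393 ≈ -8.8052e-7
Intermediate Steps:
k(v) = -6 (k(v) = -7 + (v + v)/(v + v) = -7 + (2*v)/((2*v)) = -7 + (2*v)*(1/(2*v)) = -7 + 1 = -6)
k(-2811)/6814179 = -6/6814179 = -6*1/6814179 = -2/2271393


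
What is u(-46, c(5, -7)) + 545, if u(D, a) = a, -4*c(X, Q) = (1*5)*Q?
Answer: 2215/4 ≈ 553.75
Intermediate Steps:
c(X, Q) = -5*Q/4 (c(X, Q) = -1*5*Q/4 = -5*Q/4)
u(-46, c(5, -7)) + 545 = -5/4*(-7) + 545 = 35/4 + 545 = 2215/4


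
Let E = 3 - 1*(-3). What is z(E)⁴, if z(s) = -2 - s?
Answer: 4096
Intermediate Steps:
E = 6 (E = 3 + 3 = 6)
z(E)⁴ = (-2 - 1*6)⁴ = (-2 - 6)⁴ = (-8)⁴ = 4096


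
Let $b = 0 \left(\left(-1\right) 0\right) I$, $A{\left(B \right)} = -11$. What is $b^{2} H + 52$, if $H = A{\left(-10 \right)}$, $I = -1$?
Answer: $52$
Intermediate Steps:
$H = -11$
$b = 0$ ($b = 0 \left(\left(-1\right) 0\right) \left(-1\right) = 0 \cdot 0 \left(-1\right) = 0 \left(-1\right) = 0$)
$b^{2} H + 52 = 0^{2} \left(-11\right) + 52 = 0 \left(-11\right) + 52 = 0 + 52 = 52$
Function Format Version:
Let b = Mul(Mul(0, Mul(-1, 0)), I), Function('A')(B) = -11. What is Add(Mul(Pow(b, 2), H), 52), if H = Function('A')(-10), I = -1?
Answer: 52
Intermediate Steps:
H = -11
b = 0 (b = Mul(Mul(0, Mul(-1, 0)), -1) = Mul(Mul(0, 0), -1) = Mul(0, -1) = 0)
Add(Mul(Pow(b, 2), H), 52) = Add(Mul(Pow(0, 2), -11), 52) = Add(Mul(0, -11), 52) = Add(0, 52) = 52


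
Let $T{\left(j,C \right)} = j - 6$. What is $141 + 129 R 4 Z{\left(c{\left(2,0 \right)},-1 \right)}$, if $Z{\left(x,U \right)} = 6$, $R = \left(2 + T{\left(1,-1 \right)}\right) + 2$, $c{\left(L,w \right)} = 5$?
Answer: $-2955$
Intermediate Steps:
$T{\left(j,C \right)} = -6 + j$ ($T{\left(j,C \right)} = j - 6 = -6 + j$)
$R = -1$ ($R = \left(2 + \left(-6 + 1\right)\right) + 2 = \left(2 - 5\right) + 2 = -3 + 2 = -1$)
$141 + 129 R 4 Z{\left(c{\left(2,0 \right)},-1 \right)} = 141 + 129 \left(-1\right) 4 \cdot 6 = 141 + 129 \left(\left(-4\right) 6\right) = 141 + 129 \left(-24\right) = 141 - 3096 = -2955$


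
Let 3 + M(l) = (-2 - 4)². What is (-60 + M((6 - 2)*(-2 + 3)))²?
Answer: 729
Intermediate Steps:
M(l) = 33 (M(l) = -3 + (-2 - 4)² = -3 + (-6)² = -3 + 36 = 33)
(-60 + M((6 - 2)*(-2 + 3)))² = (-60 + 33)² = (-27)² = 729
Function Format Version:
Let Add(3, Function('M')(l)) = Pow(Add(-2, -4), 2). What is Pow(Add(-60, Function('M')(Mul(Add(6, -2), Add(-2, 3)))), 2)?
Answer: 729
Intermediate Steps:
Function('M')(l) = 33 (Function('M')(l) = Add(-3, Pow(Add(-2, -4), 2)) = Add(-3, Pow(-6, 2)) = Add(-3, 36) = 33)
Pow(Add(-60, Function('M')(Mul(Add(6, -2), Add(-2, 3)))), 2) = Pow(Add(-60, 33), 2) = Pow(-27, 2) = 729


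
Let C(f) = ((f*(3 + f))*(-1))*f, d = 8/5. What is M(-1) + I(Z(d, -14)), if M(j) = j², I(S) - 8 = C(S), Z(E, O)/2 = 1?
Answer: -11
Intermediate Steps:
d = 8/5 (d = 8*(⅕) = 8/5 ≈ 1.6000)
Z(E, O) = 2 (Z(E, O) = 2*1 = 2)
C(f) = -f²*(3 + f) (C(f) = (-f*(3 + f))*f = -f²*(3 + f))
I(S) = 8 + S²*(-3 - S)
M(-1) + I(Z(d, -14)) = (-1)² + (8 - 1*2²*(3 + 2)) = 1 + (8 - 1*4*5) = 1 + (8 - 20) = 1 - 12 = -11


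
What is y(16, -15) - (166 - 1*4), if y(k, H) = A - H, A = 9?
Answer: -138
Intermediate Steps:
y(k, H) = 9 - H
y(16, -15) - (166 - 1*4) = (9 - 1*(-15)) - (166 - 1*4) = (9 + 15) - (166 - 4) = 24 - 1*162 = 24 - 162 = -138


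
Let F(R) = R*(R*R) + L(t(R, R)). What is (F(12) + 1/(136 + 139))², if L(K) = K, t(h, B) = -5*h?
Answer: 210406607401/75625 ≈ 2.7822e+6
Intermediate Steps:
F(R) = R³ - 5*R (F(R) = R*(R*R) - 5*R = R*R² - 5*R = R³ - 5*R)
(F(12) + 1/(136 + 139))² = (12*(-5 + 12²) + 1/(136 + 139))² = (12*(-5 + 144) + 1/275)² = (12*139 + 1/275)² = (1668 + 1/275)² = (458701/275)² = 210406607401/75625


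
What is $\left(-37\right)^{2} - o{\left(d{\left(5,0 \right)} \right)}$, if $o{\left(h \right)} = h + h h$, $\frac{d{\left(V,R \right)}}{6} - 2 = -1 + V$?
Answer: $37$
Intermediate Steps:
$d{\left(V,R \right)} = 6 + 6 V$ ($d{\left(V,R \right)} = 12 + 6 \left(-1 + V\right) = 12 + \left(-6 + 6 V\right) = 6 + 6 V$)
$o{\left(h \right)} = h + h^{2}$
$\left(-37\right)^{2} - o{\left(d{\left(5,0 \right)} \right)} = \left(-37\right)^{2} - \left(6 + 6 \cdot 5\right) \left(1 + \left(6 + 6 \cdot 5\right)\right) = 1369 - \left(6 + 30\right) \left(1 + \left(6 + 30\right)\right) = 1369 - 36 \left(1 + 36\right) = 1369 - 36 \cdot 37 = 1369 - 1332 = 37$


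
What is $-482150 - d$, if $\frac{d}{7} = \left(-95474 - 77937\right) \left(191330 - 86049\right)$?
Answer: $127797702287$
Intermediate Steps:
$d = -127798184437$ ($d = 7 \left(-95474 - 77937\right) \left(191330 - 86049\right) = 7 \left(\left(-173411\right) 105281\right) = 7 \left(-18256883491\right) = -127798184437$)
$-482150 - d = -482150 - -127798184437 = -482150 + 127798184437 = 127797702287$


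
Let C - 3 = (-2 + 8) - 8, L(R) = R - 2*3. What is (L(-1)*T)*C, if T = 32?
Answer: -224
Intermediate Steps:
L(R) = -6 + R (L(R) = R - 6 = -6 + R)
C = 1 (C = 3 + ((-2 + 8) - 8) = 3 + (6 - 8) = 3 - 2 = 1)
(L(-1)*T)*C = ((-6 - 1)*32)*1 = -7*32*1 = -224*1 = -224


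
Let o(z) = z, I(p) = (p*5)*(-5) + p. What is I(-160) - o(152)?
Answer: 3688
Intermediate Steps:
I(p) = -24*p (I(p) = (5*p)*(-5) + p = -25*p + p = -24*p)
I(-160) - o(152) = -24*(-160) - 1*152 = 3840 - 152 = 3688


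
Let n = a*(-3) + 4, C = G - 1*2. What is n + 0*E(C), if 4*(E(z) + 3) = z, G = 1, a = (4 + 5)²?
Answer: -239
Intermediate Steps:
a = 81 (a = 9² = 81)
C = -1 (C = 1 - 1*2 = 1 - 2 = -1)
E(z) = -3 + z/4
n = -239 (n = 81*(-3) + 4 = -243 + 4 = -239)
n + 0*E(C) = -239 + 0*(-3 + (¼)*(-1)) = -239 + 0*(-3 - ¼) = -239 + 0*(-13/4) = -239 + 0 = -239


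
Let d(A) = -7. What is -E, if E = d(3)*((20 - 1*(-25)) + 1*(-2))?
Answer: 301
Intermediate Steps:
E = -301 (E = -7*((20 - 1*(-25)) + 1*(-2)) = -7*((20 + 25) - 2) = -7*(45 - 2) = -7*43 = -301)
-E = -1*(-301) = 301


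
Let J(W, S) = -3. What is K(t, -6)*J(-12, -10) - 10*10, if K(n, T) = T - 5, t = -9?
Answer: -67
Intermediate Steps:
K(n, T) = -5 + T
K(t, -6)*J(-12, -10) - 10*10 = (-5 - 6)*(-3) - 10*10 = -11*(-3) - 100 = 33 - 100 = -67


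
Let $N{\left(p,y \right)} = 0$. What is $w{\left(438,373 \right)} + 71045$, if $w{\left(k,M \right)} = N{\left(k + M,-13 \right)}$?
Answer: $71045$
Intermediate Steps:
$w{\left(k,M \right)} = 0$
$w{\left(438,373 \right)} + 71045 = 0 + 71045 = 71045$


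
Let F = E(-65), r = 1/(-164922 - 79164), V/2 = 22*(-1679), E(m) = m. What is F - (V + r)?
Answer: 18016231747/244086 ≈ 73811.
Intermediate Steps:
V = -73876 (V = 2*(22*(-1679)) = 2*(-36938) = -73876)
r = -1/244086 (r = 1/(-244086) = -1/244086 ≈ -4.0969e-6)
F = -65
F - (V + r) = -65 - (-73876 - 1/244086) = -65 - 1*(-18032097337/244086) = -65 + 18032097337/244086 = 18016231747/244086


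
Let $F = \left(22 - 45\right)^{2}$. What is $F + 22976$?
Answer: $23505$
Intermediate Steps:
$F = 529$ ($F = \left(-23\right)^{2} = 529$)
$F + 22976 = 529 + 22976 = 23505$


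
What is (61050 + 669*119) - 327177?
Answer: -186516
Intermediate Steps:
(61050 + 669*119) - 327177 = (61050 + 79611) - 327177 = 140661 - 327177 = -186516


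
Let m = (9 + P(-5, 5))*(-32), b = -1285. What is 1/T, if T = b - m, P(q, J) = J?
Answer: -1/837 ≈ -0.0011947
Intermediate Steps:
m = -448 (m = (9 + 5)*(-32) = 14*(-32) = -448)
T = -837 (T = -1285 - 1*(-448) = -1285 + 448 = -837)
1/T = 1/(-837) = -1/837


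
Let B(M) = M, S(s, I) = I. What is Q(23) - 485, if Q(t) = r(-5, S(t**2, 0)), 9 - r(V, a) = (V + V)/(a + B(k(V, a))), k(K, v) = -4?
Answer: -957/2 ≈ -478.50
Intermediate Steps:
r(V, a) = 9 - 2*V/(-4 + a) (r(V, a) = 9 - (V + V)/(a - 4) = 9 - 2*V/(-4 + a))
Q(t) = 13/2 (Q(t) = (-36 - 2*(-5) + 9*0)/(-4 + 0) = (-36 + 10 + 0)/(-4) = -1/4*(-26) = 13/2)
Q(23) - 485 = 13/2 - 485 = -957/2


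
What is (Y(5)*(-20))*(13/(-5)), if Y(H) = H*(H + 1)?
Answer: 1560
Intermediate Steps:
Y(H) = H*(1 + H)
(Y(5)*(-20))*(13/(-5)) = ((5*(1 + 5))*(-20))*(13/(-5)) = ((5*6)*(-20))*(13*(-⅕)) = (30*(-20))*(-13/5) = -600*(-13/5) = 1560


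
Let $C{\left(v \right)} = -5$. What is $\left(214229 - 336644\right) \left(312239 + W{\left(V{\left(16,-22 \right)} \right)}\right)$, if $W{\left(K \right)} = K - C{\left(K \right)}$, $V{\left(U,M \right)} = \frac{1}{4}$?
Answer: $- \frac{152893519455}{4} \approx -3.8223 \cdot 10^{10}$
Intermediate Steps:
$V{\left(U,M \right)} = \frac{1}{4}$
$W{\left(K \right)} = 5 + K$ ($W{\left(K \right)} = K - -5 = K + 5 = 5 + K$)
$\left(214229 - 336644\right) \left(312239 + W{\left(V{\left(16,-22 \right)} \right)}\right) = \left(214229 - 336644\right) \left(312239 + \left(5 + \frac{1}{4}\right)\right) = - 122415 \left(312239 + \frac{21}{4}\right) = \left(-122415\right) \frac{1248977}{4} = - \frac{152893519455}{4}$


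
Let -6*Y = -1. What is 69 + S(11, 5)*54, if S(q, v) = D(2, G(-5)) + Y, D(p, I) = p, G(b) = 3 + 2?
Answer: 186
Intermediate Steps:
G(b) = 5
Y = ⅙ (Y = -⅙*(-1) = ⅙ ≈ 0.16667)
S(q, v) = 13/6 (S(q, v) = 2 + ⅙ = 13/6)
69 + S(11, 5)*54 = 69 + (13/6)*54 = 69 + 117 = 186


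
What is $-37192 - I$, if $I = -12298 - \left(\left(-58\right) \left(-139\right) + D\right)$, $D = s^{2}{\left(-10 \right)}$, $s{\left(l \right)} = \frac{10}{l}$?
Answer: $-16831$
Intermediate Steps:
$D = 1$ ($D = \left(\frac{10}{-10}\right)^{2} = \left(10 \left(- \frac{1}{10}\right)\right)^{2} = \left(-1\right)^{2} = 1$)
$I = -20361$ ($I = -12298 - \left(\left(-58\right) \left(-139\right) + 1\right) = -12298 - \left(8062 + 1\right) = -12298 - 8063 = -20361$)
$-37192 - I = -37192 - -20361 = -37192 + 20361 = -16831$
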